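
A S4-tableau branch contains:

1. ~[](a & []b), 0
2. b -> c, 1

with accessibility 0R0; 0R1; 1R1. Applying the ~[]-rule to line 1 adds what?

a fresh world 2 with 0R2, and ~(a & []b) at 2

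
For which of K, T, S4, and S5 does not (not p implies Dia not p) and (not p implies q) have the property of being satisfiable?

K

K-tableau for the formula:
1. not (not p implies Dia not p) and (not p implies q), 0
2. not (not p implies Dia not p), 0   [and-rule on 1]
3. not p implies q, 0   [and-rule on 1]
4. not p, 0   [neg-implies-rule on 2]
5. not Dia not p, 0   [neg-implies-rule on 2]
6. q, 0   [implies-rule on 3 (branches; this branch)]
Complete open branch: satisfiable in K.
T-tableau for the formula:
1. not (not p implies Dia not p) and (not p implies q), 0
2. not (not p implies Dia not p), 0   [and-rule on 1]
3. not p implies q, 0   [and-rule on 1]
4. not p, 0   [neg-implies-rule on 2]
5. not Dia not p, 0   [neg-implies-rule on 2]
6. p, 0   [neg-Dia-rule on 5 via 0R0]
Accessibility: 0R0
Branch closes: p and not p both at 0.
Every branch closes (one shown): unsatisfiable in T, hence also in S4, S5 (every S4/S5-frame is a T-frame).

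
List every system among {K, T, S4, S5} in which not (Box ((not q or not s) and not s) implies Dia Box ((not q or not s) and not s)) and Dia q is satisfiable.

T-tableau for the formula:
1. not (Box ((not q or not s) and not s) implies Dia Box ((not q or not s) and not s)) and Dia q, 0
2. not (Box ((not q or not s) and not s) implies Dia Box ((not q or not s) and not s)), 0
3. Dia q, 0
4. Box ((not q or not s) and not s), 0
5. not Dia Box ((not q or not s) and not s), 0
6. (not q or not s) and not s, 0
7. not q or not s, 0
8. not s, 0
9. not Box ((not q or not s) and not s), 0
10. q, 1
11. (not q or not s) and not s, 1
12. not q or not s, 1
13. not s, 1
14. not Box ((not q or not s) and not s), 1
15. not ((not q or not s) and not s), 2
16. (not q or not s) and not s, 2
17. not q or not s, 2
18. not s, 2
19. not Box ((not q or not s) and not s), 2
20. not (not q or not s), 2
21. q, 2
22. s, 2
Accessibility: 0R0, 0R1, 0R2, 1R1, 2R2
Branch closes: s and not s both at 2.
Every branch closes (one shown): unsatisfiable in T, hence also in S4, S5 (every S4/S5-frame is a T-frame).
K-tableau for the formula:
1. not (Box ((not q or not s) and not s) implies Dia Box ((not q or not s) and not s)) and Dia q, 0
2. not (Box ((not q or not s) and not s) implies Dia Box ((not q or not s) and not s)), 0
3. Dia q, 0
4. Box ((not q or not s) and not s), 0
5. not Dia Box ((not q or not s) and not s), 0
6. q, 1
7. (not q or not s) and not s, 1
8. not q or not s, 1
9. not s, 1
10. not Box ((not q or not s) and not s), 1
11. not ((not q or not s) and not s), 2
12. s, 2
Accessibility: 0R1, 1R2
Complete open branch: satisfiable in K.

K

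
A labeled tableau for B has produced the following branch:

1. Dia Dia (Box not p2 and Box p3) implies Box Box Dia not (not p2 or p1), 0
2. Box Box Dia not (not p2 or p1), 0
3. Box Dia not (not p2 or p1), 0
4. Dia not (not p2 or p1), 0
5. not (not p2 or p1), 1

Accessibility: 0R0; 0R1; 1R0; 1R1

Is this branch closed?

Open

No atom appears with both signs at the same world.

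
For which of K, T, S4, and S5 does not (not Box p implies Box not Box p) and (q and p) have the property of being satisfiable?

K, T, S4

S5-tableau for the formula:
1. not (not Box p implies Box not Box p) and (q and p), u
2. not (not Box p implies Box not Box p), u
3. q and p, u
4. not Box p, u
5. not Box not Box p, u
6. q, u
7. p, u
8. not p, v
9. Box p, w
10. p, v
Accessibility: uRu, uRv, uRw, vRu, vRv, vRw, wRu, wRv, wRw
Branch closes: p and not p both at v.
Every branch closes (one shown): unsatisfiable in S5.
S4-tableau for the formula:
1. not (not Box p implies Box not Box p) and (q and p), u
2. not (not Box p implies Box not Box p), u
3. q and p, u
4. not Box p, u
5. not Box not Box p, u
6. q, u
7. p, u
8. not p, v
9. Box p, w
10. p, w
Accessibility: uRu, uRv, uRw, vRv, wRw
Complete open branch: satisfiable in S4, hence also in K, T (this S4-model is also a K-model and a T-model).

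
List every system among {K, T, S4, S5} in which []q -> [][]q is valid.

S4, S5

T-tableau for the negation ~([]q -> [][]q):
1. ~([]q -> [][]q), u
2. []q, u
3. ~[][]q, u
4. q, u
5. ~[]q, v
6. q, v
7. ~q, w
Accessibility: uRu, uRv, vRv, vRw, wRw
Complete open branch: countermodel on a T-frame, so not valid in T, nor in K (the same frame is also a K-frame).
S4-tableau for the negation ~([]q -> [][]q):
1. ~([]q -> [][]q), u
2. []q, u
3. ~[][]q, u
4. q, u
5. ~[]q, v
6. q, v
7. ~q, w
8. q, w
Accessibility: uRu, uRv, uRw, vRv, vRw, wRw
Branch closes: q and ~q both at w.
Every branch closes (one shown): valid in S4, hence also in S5 (every theorem of S4 is a theorem of S5).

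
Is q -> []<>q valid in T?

Tableau for the negation ~(q -> []<>q):
1. ~(q -> []<>q), u
2. q, u
3. ~[]<>q, u
4. ~<>q, v
5. ~q, v
Accessibility: uRu, uRv, vRv
The negation has an open branch (countermodel exists).

Invalid (countermodel exists)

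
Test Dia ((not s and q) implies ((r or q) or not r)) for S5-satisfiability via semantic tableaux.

Satisfiable (open branch found)

1. Dia ((not s and q) implies ((r or q) or not r)), w0
2. (not s and q) implies ((r or q) or not r), w1   [Dia-rule on 1: fresh world w1, w0Rw1]
3. (r or q) or not r, w1   [implies-rule on 2 (branches; this branch)]
4. not r, w1   [or-rule on 3 (branches; this branch)]
Accessibility: w0Rw0, w0Rw1, w1Rw0, w1Rw1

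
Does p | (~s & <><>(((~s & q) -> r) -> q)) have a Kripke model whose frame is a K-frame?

1. p | (~s & <><>(((~s & q) -> r) -> q)), u
2. ~s & <><>(((~s & q) -> r) -> q), u
3. ~s, u
4. <><>(((~s & q) -> r) -> q), u
5. <>(((~s & q) -> r) -> q), v
6. ((~s & q) -> r) -> q, w
7. q, w
Accessibility: uRv, vRw

Satisfiable (open branch found)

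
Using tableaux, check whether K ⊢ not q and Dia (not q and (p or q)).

Tableau for the negation not (not q and Dia (not q and (p or q))):
1. not (not q and Dia (not q and (p or q))), 0
2. not Dia (not q and (p or q)), 0   [neg-and-rule on 1 (branches; this branch)]
The negation has an open branch (countermodel exists).

Invalid (countermodel exists)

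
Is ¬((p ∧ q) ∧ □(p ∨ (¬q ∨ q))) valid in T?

Tableau for the negation (p ∧ q) ∧ □(p ∨ (¬q ∨ q)):
1. (p ∧ q) ∧ □(p ∨ (¬q ∨ q)), u
2. p ∧ q, u   [∧-rule on 1]
3. □(p ∨ (¬q ∨ q)), u   [∧-rule on 1]
4. p, u   [∧-rule on 2]
5. q, u   [∧-rule on 2]
6. p ∨ (¬q ∨ q), u   [□-rule on 3 via uRu]
7. ¬q ∨ q, u   [∨-rule on 6 (branches; this branch)]
Accessibility: uRu
The negation has an open branch (countermodel exists).

Invalid (countermodel exists)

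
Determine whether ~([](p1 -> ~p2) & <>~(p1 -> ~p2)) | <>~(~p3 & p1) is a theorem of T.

Valid

Tableau for the negation ~(~([](p1 -> ~p2) & <>~(p1 -> ~p2)) | <>~(~p3 & p1)):
1. ~(~([](p1 -> ~p2) & <>~(p1 -> ~p2)) | <>~(~p3 & p1)), u
2. [](p1 -> ~p2) & <>~(p1 -> ~p2), u
3. ~<>~(~p3 & p1), u
4. [](p1 -> ~p2), u
5. <>~(p1 -> ~p2), u
6. ~p3 & p1, u
7. ~p3, u
8. p1, u
9. p1 -> ~p2, u
10. ~p2, u
11. ~(p1 -> ~p2), v
12. p1, v
13. p2, v
14. ~p3 & p1, v
15. ~p3, v
16. p1 -> ~p2, v
17. ~p2, v
Accessibility: uRu, uRv, vRv
Branch closes: p2 and ~p2 both at v.
Every branch of the negation's tableau closes; the branch above is one of them.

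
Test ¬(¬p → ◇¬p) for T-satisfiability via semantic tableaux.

Unsatisfiable (every branch closes)

1. ¬(¬p → ◇¬p), w0
2. ¬p, w0
3. ¬◇¬p, w0
4. p, w0
Accessibility: w0Rw0
Branch closes: p and ¬p both at w0.
Every branch closes; the branch above is one of them.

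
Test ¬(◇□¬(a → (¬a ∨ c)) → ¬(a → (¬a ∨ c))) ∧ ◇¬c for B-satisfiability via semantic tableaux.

Unsatisfiable

1. ¬(◇□¬(a → (¬a ∨ c)) → ¬(a → (¬a ∨ c))) ∧ ◇¬c, u
2. ¬(◇□¬(a → (¬a ∨ c)) → ¬(a → (¬a ∨ c))), u
3. ◇¬c, u
4. ◇□¬(a → (¬a ∨ c)), u
5. a → (¬a ∨ c), u
6. ¬a ∨ c, u
7. c, u
8. ¬c, v
9. □¬(a → (¬a ∨ c)), w
10. ¬(a → (¬a ∨ c)), u
11. a, u
12. ¬(¬a ∨ c), u
13. ¬c, u
Accessibility: uRu, uRv, uRw, vRu, vRv, wRu, wRw
Branch closes: c and ¬c both at u.
Every branch closes; the branch above is one of them.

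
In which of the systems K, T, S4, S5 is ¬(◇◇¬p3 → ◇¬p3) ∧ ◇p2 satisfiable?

T-tableau for the formula:
1. ¬(◇◇¬p3 → ◇¬p3) ∧ ◇p2, w0
2. ¬(◇◇¬p3 → ◇¬p3), w0   [∧-rule on 1]
3. ◇p2, w0   [∧-rule on 1]
4. ◇◇¬p3, w0   [¬→-rule on 2]
5. ¬◇¬p3, w0   [¬→-rule on 2]
6. p3, w0   [¬◇-rule on 5 via w0Rw0]
7. p2, w1   [◇-rule on 3: fresh world w1, w0Rw1]
8. p3, w1   [¬◇-rule on 5 via w0Rw1]
9. ◇¬p3, w2   [◇-rule on 4: fresh world w2, w0Rw2]
10. p3, w2   [¬◇-rule on 5 via w0Rw2]
11. ¬p3, w3   [◇-rule on 9: fresh world w3, w2Rw3]
Accessibility: w0Rw0, w0Rw1, w0Rw2, w1Rw1, w2Rw2, w2Rw3, w3Rw3
Complete open branch: satisfiable in T, hence also in K (this T-model is also a K-model).
S4-tableau for the formula:
1. ¬(◇◇¬p3 → ◇¬p3) ∧ ◇p2, w0
2. ¬(◇◇¬p3 → ◇¬p3), w0   [∧-rule on 1]
3. ◇p2, w0   [∧-rule on 1]
4. ◇◇¬p3, w0   [¬→-rule on 2]
5. ¬◇¬p3, w0   [¬→-rule on 2]
6. p3, w0   [¬◇-rule on 5 via w0Rw0]
7. p2, w1   [◇-rule on 3: fresh world w1, w0Rw1]
8. p3, w1   [¬◇-rule on 5 via w0Rw1]
9. ◇¬p3, w2   [◇-rule on 4: fresh world w2, w0Rw2]
10. p3, w2   [¬◇-rule on 5 via w0Rw2]
11. ¬p3, w3   [◇-rule on 9: fresh world w3, w2Rw3]
12. p3, w3   [¬◇-rule on 5 via w0Rw3]
Accessibility: w0Rw0, w0Rw1, w0Rw2, w0Rw3, w1Rw1, w2Rw2, w2Rw3, w3Rw3
Branch closes: p3 and ¬p3 both at w3.
Every branch closes (one shown): unsatisfiable in S4, hence also in S5 (every S5-frame is an S4-frame).

K, T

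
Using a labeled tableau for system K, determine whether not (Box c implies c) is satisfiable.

Satisfiable

1. not (Box c implies c), w0
2. Box c, w0   [neg-implies-rule on 1]
3. not c, w0   [neg-implies-rule on 1]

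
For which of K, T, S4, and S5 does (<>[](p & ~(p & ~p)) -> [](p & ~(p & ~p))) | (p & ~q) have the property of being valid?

S5

S5-tableau for the negation ~((<>[](p & ~(p & ~p)) -> [](p & ~(p & ~p))) | (p & ~q)):
1. ~((<>[](p & ~(p & ~p)) -> [](p & ~(p & ~p))) | (p & ~q)), w0
2. ~(<>[](p & ~(p & ~p)) -> [](p & ~(p & ~p))), w0
3. ~(p & ~q), w0
4. <>[](p & ~(p & ~p)), w0
5. ~[](p & ~(p & ~p)), w0
6. q, w0
7. [](p & ~(p & ~p)), w1
8. p & ~(p & ~p), w0
9. p, w0
10. ~(p & ~p), w0
11. p & ~(p & ~p), w1
12. p, w1
13. ~(p & ~p), w1
14. ~(p & ~(p & ~p)), w2
15. p & ~(p & ~p), w2
16. p, w2
17. ~(p & ~p), w2
18. p & ~p, w2
19. ~p, w2
Accessibility: w0Rw0, w0Rw1, w0Rw2, w1Rw0, w1Rw1, w1Rw2, w2Rw0, w2Rw1, w2Rw2
Branch closes: p and ~p both at w2.
Every branch closes (one shown): valid in S5.
S4-tableau for the negation ~((<>[](p & ~(p & ~p)) -> [](p & ~(p & ~p))) | (p & ~q)):
1. ~((<>[](p & ~(p & ~p)) -> [](p & ~(p & ~p))) | (p & ~q)), w0
2. ~(<>[](p & ~(p & ~p)) -> [](p & ~(p & ~p))), w0
3. ~(p & ~q), w0
4. <>[](p & ~(p & ~p)), w0
5. ~[](p & ~(p & ~p)), w0
6. q, w0
7. [](p & ~(p & ~p)), w1
8. p & ~(p & ~p), w1
9. p, w1
10. ~(p & ~p), w1
11. ~(p & ~(p & ~p)), w2
12. ~p, w2
Accessibility: w0Rw0, w0Rw1, w0Rw2, w1Rw1, w2Rw2
Complete open branch: countermodel on an S4-frame, so not valid in S4, nor in K, T (the same frame is also a K-frame and a T-frame).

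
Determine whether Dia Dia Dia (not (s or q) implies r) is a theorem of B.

Tableau for the negation not Dia Dia Dia (not (s or q) implies r):
1. not Dia Dia Dia (not (s or q) implies r), w0
2. not Dia Dia (not (s or q) implies r), w0
3. not Dia (not (s or q) implies r), w0
4. not (not (s or q) implies r), w0
5. not (s or q), w0
6. not r, w0
7. not s, w0
8. not q, w0
Accessibility: w0Rw0
The negation has an open branch (countermodel exists).

Invalid (countermodel exists)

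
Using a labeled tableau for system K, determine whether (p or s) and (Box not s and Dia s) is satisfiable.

Unsatisfiable

1. (p or s) and (Box not s and Dia s), w0
2. p or s, w0   [and-rule on 1]
3. Box not s and Dia s, w0   [and-rule on 1]
4. Box not s, w0   [and-rule on 3]
5. Dia s, w0   [and-rule on 3]
6. s, w0   [or-rule on 2 (branches; this branch)]
7. s, w1   [Dia-rule on 5: fresh world w1, w0Rw1]
8. not s, w1   [Box-rule on 4 via w0Rw1]
Accessibility: w0Rw1
Branch closes: s and not s both at w1.
All branches of the tableau close; one closing branch shown above.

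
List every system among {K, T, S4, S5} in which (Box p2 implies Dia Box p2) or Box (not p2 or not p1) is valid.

T, S4, S5

T-tableau for the negation not ((Box p2 implies Dia Box p2) or Box (not p2 or not p1)):
1. not ((Box p2 implies Dia Box p2) or Box (not p2 or not p1)), u
2. not (Box p2 implies Dia Box p2), u
3. not Box (not p2 or not p1), u
4. Box p2, u
5. not Dia Box p2, u
6. p2, u
7. not Box p2, u
8. not (not p2 or not p1), v
9. p2, v
10. p1, v
11. not Box p2, v
12. not p2, w
13. p2, w
Accessibility: uRu, uRv, uRw, vRv, wRw
Branch closes: p2 and not p2 both at w.
Every branch closes (one shown): valid in T, hence also in S4, S5 (every theorem of T is a theorem of S4 and S5).
K-tableau for the negation not ((Box p2 implies Dia Box p2) or Box (not p2 or not p1)):
1. not ((Box p2 implies Dia Box p2) or Box (not p2 or not p1)), u
2. not (Box p2 implies Dia Box p2), u
3. not Box (not p2 or not p1), u
4. Box p2, u
5. not Dia Box p2, u
6. not (not p2 or not p1), v
7. p2, v
8. p1, v
9. not Box p2, v
10. not p2, w
Accessibility: uRv, vRw
Complete open branch: countermodel on a K-frame, so not valid in K.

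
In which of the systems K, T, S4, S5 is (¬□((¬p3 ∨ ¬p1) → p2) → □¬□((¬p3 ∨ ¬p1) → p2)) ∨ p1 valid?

S5-tableau for the negation ¬((¬□((¬p3 ∨ ¬p1) → p2) → □¬□((¬p3 ∨ ¬p1) → p2)) ∨ p1):
1. ¬((¬□((¬p3 ∨ ¬p1) → p2) → □¬□((¬p3 ∨ ¬p1) → p2)) ∨ p1), 0
2. ¬(¬□((¬p3 ∨ ¬p1) → p2) → □¬□((¬p3 ∨ ¬p1) → p2)), 0   [¬∨-rule on 1]
3. ¬p1, 0   [¬∨-rule on 1]
4. ¬□((¬p3 ∨ ¬p1) → p2), 0   [¬→-rule on 2]
5. ¬□¬□((¬p3 ∨ ¬p1) → p2), 0   [¬→-rule on 2]
6. ¬((¬p3 ∨ ¬p1) → p2), 1   [¬□-rule on 4: fresh world 1, 0R1]
7. ¬p3 ∨ ¬p1, 1   [¬→-rule on 6]
8. ¬p2, 1   [¬→-rule on 6]
9. ¬p1, 1   [∨-rule on 7 (branches; this branch)]
10. □((¬p3 ∨ ¬p1) → p2), 2   [¬□-rule on 5: fresh world 2, 0R2]
11. (¬p3 ∨ ¬p1) → p2, 0   [□-rule on 10 via 2R0]
12. (¬p3 ∨ ¬p1) → p2, 1   [□-rule on 10 via 2R1]
13. (¬p3 ∨ ¬p1) → p2, 2   [□-rule on 10 via 2R2]
14. p2, 0   [→-rule on 11 (branches; this branch)]
15. ¬(¬p3 ∨ ¬p1), 1   [→-rule on 12 (branches; this branch)]
16. p3, 1   [¬∨-rule on 15]
17. p1, 1   [¬∨-rule on 15]
Accessibility: 0R0, 0R1, 0R2, 1R0, 1R1, 1R2, 2R0, 2R1, 2R2
Branch closes: p1 and ¬p1 both at 1.
Every branch closes (one shown): valid in S5.
S4-tableau for the negation ¬((¬□((¬p3 ∨ ¬p1) → p2) → □¬□((¬p3 ∨ ¬p1) → p2)) ∨ p1):
1. ¬((¬□((¬p3 ∨ ¬p1) → p2) → □¬□((¬p3 ∨ ¬p1) → p2)) ∨ p1), 0
2. ¬(¬□((¬p3 ∨ ¬p1) → p2) → □¬□((¬p3 ∨ ¬p1) → p2)), 0   [¬∨-rule on 1]
3. ¬p1, 0   [¬∨-rule on 1]
4. ¬□((¬p3 ∨ ¬p1) → p2), 0   [¬→-rule on 2]
5. ¬□¬□((¬p3 ∨ ¬p1) → p2), 0   [¬→-rule on 2]
6. ¬((¬p3 ∨ ¬p1) → p2), 1   [¬□-rule on 4: fresh world 1, 0R1]
7. ¬p3 ∨ ¬p1, 1   [¬→-rule on 6]
8. ¬p2, 1   [¬→-rule on 6]
9. ¬p1, 1   [∨-rule on 7 (branches; this branch)]
10. □((¬p3 ∨ ¬p1) → p2), 2   [¬□-rule on 5: fresh world 2, 0R2]
11. (¬p3 ∨ ¬p1) → p2, 2   [□-rule on 10 via 2R2]
12. p2, 2   [→-rule on 11 (branches; this branch)]
Accessibility: 0R0, 0R1, 0R2, 1R1, 2R2
Complete open branch: countermodel on an S4-frame, so not valid in S4, nor in K, T (the same frame is also a K-frame and a T-frame).

S5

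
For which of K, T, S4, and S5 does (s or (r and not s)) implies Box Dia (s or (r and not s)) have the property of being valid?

S5-tableau for the negation not ((s or (r and not s)) implies Box Dia (s or (r and not s))):
1. not ((s or (r and not s)) implies Box Dia (s or (r and not s))), u
2. s or (r and not s), u
3. not Box Dia (s or (r and not s)), u
4. r and not s, u
5. r, u
6. not s, u
7. not Dia (s or (r and not s)), v
8. not (s or (r and not s)), u
9. not (r and not s), u
10. not (s or (r and not s)), v
11. not s, v
12. not (r and not s), v
13. s, u
Accessibility: uRu, uRv, vRu, vRv
Branch closes: s and not s both at u.
Every branch closes (one shown): valid in S5.
S4-tableau for the negation not ((s or (r and not s)) implies Box Dia (s or (r and not s))):
1. not ((s or (r and not s)) implies Box Dia (s or (r and not s))), u
2. s or (r and not s), u
3. not Box Dia (s or (r and not s)), u
4. r and not s, u
5. r, u
6. not s, u
7. not Dia (s or (r and not s)), v
8. not (s or (r and not s)), v
9. not s, v
10. not (r and not s), v
11. not r, v
Accessibility: uRu, uRv, vRv
Complete open branch: countermodel on an S4-frame, so not valid in S4, nor in K, T (the same frame is also a K-frame and a T-frame).

S5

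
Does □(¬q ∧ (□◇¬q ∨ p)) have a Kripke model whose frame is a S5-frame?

1. □(¬q ∧ (□◇¬q ∨ p)), 0
2. ¬q ∧ (□◇¬q ∨ p), 0
3. ¬q, 0
4. □◇¬q ∨ p, 0
5. p, 0
Accessibility: 0R0

Yes, satisfiable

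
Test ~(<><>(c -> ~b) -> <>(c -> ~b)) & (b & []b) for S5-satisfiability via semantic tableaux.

1. ~(<><>(c -> ~b) -> <>(c -> ~b)) & (b & []b), u
2. ~(<><>(c -> ~b) -> <>(c -> ~b)), u
3. b & []b, u
4. <><>(c -> ~b), u
5. ~<>(c -> ~b), u
6. b, u
7. []b, u
8. ~(c -> ~b), u
9. c, u
10. <>(c -> ~b), v
11. ~(c -> ~b), v
12. c, v
13. b, v
14. c -> ~b, w
15. ~(c -> ~b), w
16. c, w
17. b, w
18. ~b, w
Accessibility: uRu, uRv, uRw, vRu, vRv, vRw, wRu, wRv, wRw
Branch closes: b and ~b both at w.
Every branch closes; the branch above is one of them.

Unsatisfiable (every branch closes)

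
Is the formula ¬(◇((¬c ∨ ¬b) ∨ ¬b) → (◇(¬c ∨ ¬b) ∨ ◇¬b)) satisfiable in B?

Unsatisfiable

1. ¬(◇((¬c ∨ ¬b) ∨ ¬b) → (◇(¬c ∨ ¬b) ∨ ◇¬b)), w0
2. ◇((¬c ∨ ¬b) ∨ ¬b), w0   [¬→-rule on 1]
3. ¬(◇(¬c ∨ ¬b) ∨ ◇¬b), w0   [¬→-rule on 1]
4. ¬◇(¬c ∨ ¬b), w0   [¬∨-rule on 3]
5. ¬◇¬b, w0   [¬∨-rule on 3]
6. ¬(¬c ∨ ¬b), w0   [¬◇-rule on 4 via w0Rw0]
7. c, w0   [¬∨-rule on 6]
8. b, w0   [¬∨-rule on 6]
9. (¬c ∨ ¬b) ∨ ¬b, w1   [◇-rule on 2: fresh world w1, w0Rw1]
10. ¬(¬c ∨ ¬b), w1   [¬◇-rule on 4 via w0Rw1]
11. c, w1   [¬∨-rule on 10]
12. b, w1   [¬∨-rule on 10]
13. ¬c ∨ ¬b, w1   [∨-rule on 9 (branches; this branch)]
14. ¬b, w1   [∨-rule on 13 (branches; this branch)]
Accessibility: w0Rw0, w0Rw1, w1Rw0, w1Rw1
Branch closes: b and ¬b both at w1.
(One branch shown.) All branches close.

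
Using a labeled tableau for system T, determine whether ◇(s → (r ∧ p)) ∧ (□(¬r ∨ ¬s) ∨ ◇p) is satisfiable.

1. ◇(s → (r ∧ p)) ∧ (□(¬r ∨ ¬s) ∨ ◇p), 0
2. ◇(s → (r ∧ p)), 0
3. □(¬r ∨ ¬s) ∨ ◇p, 0
4. ◇p, 0
5. s → (r ∧ p), 1
6. r ∧ p, 1
7. r, 1
8. p, 1
9. p, 2
Accessibility: 0R0, 0R1, 0R2, 1R1, 2R2

Satisfiable (open branch found)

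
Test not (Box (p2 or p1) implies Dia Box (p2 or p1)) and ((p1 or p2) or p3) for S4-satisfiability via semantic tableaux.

1. not (Box (p2 or p1) implies Dia Box (p2 or p1)) and ((p1 or p2) or p3), u
2. not (Box (p2 or p1) implies Dia Box (p2 or p1)), u   [and-rule on 1]
3. (p1 or p2) or p3, u   [and-rule on 1]
4. Box (p2 or p1), u   [neg-implies-rule on 2]
5. not Dia Box (p2 or p1), u   [neg-implies-rule on 2]
6. p2 or p1, u   [Box-rule on 4 via uRu]
7. not Box (p2 or p1), u   [neg-Dia-rule on 5 via uRu]
8. p1 or p2, u   [or-rule on 3 (branches; this branch)]
9. p1, u   [or-rule on 6 (branches; this branch)]
10. p2, u   [or-rule on 8 (branches; this branch)]
11. not (p2 or p1), v   [neg-Box-rule on 7: fresh world v, uRv]
12. not p2, v   [neg-or-rule on 11]
13. not p1, v   [neg-or-rule on 11]
14. p2 or p1, v   [Box-rule on 4 via uRv]
15. not Box (p2 or p1), v   [neg-Dia-rule on 5 via uRv]
16. p1, v   [or-rule on 14 (branches; this branch)]
Accessibility: uRu, uRv, vRv
Branch closes: p1 and not p1 both at v.
All branches of the tableau close; one closing branch shown above.

Unsatisfiable (every branch closes)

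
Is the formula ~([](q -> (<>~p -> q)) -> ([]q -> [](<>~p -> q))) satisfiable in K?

1. ~([](q -> (<>~p -> q)) -> ([]q -> [](<>~p -> q))), u
2. [](q -> (<>~p -> q)), u
3. ~([]q -> [](<>~p -> q)), u
4. []q, u
5. ~[](<>~p -> q), u
6. ~(<>~p -> q), v
7. <>~p, v
8. ~q, v
9. q -> (<>~p -> q), v
10. q, v
Accessibility: uRv
Branch closes: q and ~q both at v.
All branches of the tableau close; one closing branch shown above.

Unsatisfiable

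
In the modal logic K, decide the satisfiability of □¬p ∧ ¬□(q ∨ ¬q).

1. □¬p ∧ ¬□(q ∨ ¬q), u
2. □¬p, u
3. ¬□(q ∨ ¬q), u
4. ¬(q ∨ ¬q), v
5. ¬q, v
6. q, v
Accessibility: uRv
Branch closes: q and ¬q both at v.
All branches of the tableau close; one closing branch shown above.

Unsatisfiable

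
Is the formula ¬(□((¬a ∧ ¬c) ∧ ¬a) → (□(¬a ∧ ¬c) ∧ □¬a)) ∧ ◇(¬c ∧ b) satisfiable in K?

1. ¬(□((¬a ∧ ¬c) ∧ ¬a) → (□(¬a ∧ ¬c) ∧ □¬a)) ∧ ◇(¬c ∧ b), 0
2. ¬(□((¬a ∧ ¬c) ∧ ¬a) → (□(¬a ∧ ¬c) ∧ □¬a)), 0
3. ◇(¬c ∧ b), 0
4. □((¬a ∧ ¬c) ∧ ¬a), 0
5. ¬(□(¬a ∧ ¬c) ∧ □¬a), 0
6. ¬□(¬a ∧ ¬c), 0
7. ¬c ∧ b, 1
8. ¬c, 1
9. b, 1
10. (¬a ∧ ¬c) ∧ ¬a, 1
11. ¬a ∧ ¬c, 1
12. ¬a, 1
13. ¬(¬a ∧ ¬c), 2
14. (¬a ∧ ¬c) ∧ ¬a, 2
15. ¬a ∧ ¬c, 2
16. ¬a, 2
17. ¬c, 2
18. c, 2
Accessibility: 0R1, 0R2
Branch closes: c and ¬c both at 2.
Every branch closes; the branch above is one of them.

Unsatisfiable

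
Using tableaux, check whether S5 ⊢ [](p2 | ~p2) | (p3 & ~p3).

Valid in S5

Tableau for the negation ~([](p2 | ~p2) | (p3 & ~p3)):
1. ~([](p2 | ~p2) | (p3 & ~p3)), u
2. ~[](p2 | ~p2), u
3. ~(p3 & ~p3), u
4. p3, u
5. ~(p2 | ~p2), v
6. ~p2, v
7. p2, v
Accessibility: uRu, uRv, vRu, vRv
Branch closes: p2 and ~p2 both at v.
Every branch of the negation's tableau closes; the branch above is one of them.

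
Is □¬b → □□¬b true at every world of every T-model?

Tableau for the negation ¬(□¬b → □□¬b):
1. ¬(□¬b → □□¬b), w0
2. □¬b, w0
3. ¬□□¬b, w0
4. ¬b, w0
5. ¬□¬b, w1
6. ¬b, w1
7. b, w2
Accessibility: w0Rw0, w0Rw1, w1Rw1, w1Rw2, w2Rw2
The negation has an open branch (countermodel exists).

Not valid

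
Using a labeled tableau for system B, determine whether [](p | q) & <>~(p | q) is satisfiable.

1. [](p | q) & <>~(p | q), u
2. [](p | q), u
3. <>~(p | q), u
4. p | q, u
5. q, u
6. ~(p | q), v
7. ~p, v
8. ~q, v
9. p | q, v
10. q, v
Accessibility: uRu, uRv, vRu, vRv
Branch closes: q and ~q both at v.
Every branch closes; the branch above is one of them.

Unsatisfiable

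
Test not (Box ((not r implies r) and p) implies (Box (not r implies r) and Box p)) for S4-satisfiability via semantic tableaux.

1. not (Box ((not r implies r) and p) implies (Box (not r implies r) and Box p)), w0
2. Box ((not r implies r) and p), w0
3. not (Box (not r implies r) and Box p), w0
4. (not r implies r) and p, w0
5. not r implies r, w0
6. p, w0
7. not Box (not r implies r), w0
8. r, w0
9. not (not r implies r), w1
10. not r, w1
11. (not r implies r) and p, w1
12. not r implies r, w1
13. p, w1
14. r, w1
Accessibility: w0Rw0, w0Rw1, w1Rw1
Branch closes: r and not r both at w1.
(One branch shown.) All branches close.

Unsatisfiable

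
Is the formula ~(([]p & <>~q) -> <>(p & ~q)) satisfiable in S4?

Unsatisfiable

1. ~(([]p & <>~q) -> <>(p & ~q)), u
2. []p & <>~q, u
3. ~<>(p & ~q), u
4. []p, u
5. <>~q, u
6. ~(p & ~q), u
7. p, u
8. q, u
9. ~q, v
10. ~(p & ~q), v
11. p, v
12. q, v
Accessibility: uRu, uRv, vRv
Branch closes: q and ~q both at v.
All branches of the tableau close; one closing branch shown above.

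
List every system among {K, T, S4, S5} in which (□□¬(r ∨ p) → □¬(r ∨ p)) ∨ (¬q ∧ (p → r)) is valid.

T, S4, S5

K-tableau for the negation ¬((□□¬(r ∨ p) → □¬(r ∨ p)) ∨ (¬q ∧ (p → r))):
1. ¬((□□¬(r ∨ p) → □¬(r ∨ p)) ∨ (¬q ∧ (p → r))), w0
2. ¬(□□¬(r ∨ p) → □¬(r ∨ p)), w0   [¬∨-rule on 1]
3. ¬(¬q ∧ (p → r)), w0   [¬∨-rule on 1]
4. □□¬(r ∨ p), w0   [¬→-rule on 2]
5. ¬□¬(r ∨ p), w0   [¬→-rule on 2]
6. ¬(p → r), w0   [¬∧-rule on 3 (branches; this branch)]
7. p, w0   [¬→-rule on 6]
8. ¬r, w0   [¬→-rule on 6]
9. r ∨ p, w1   [¬□-rule on 5: fresh world w1, w0Rw1]
10. □¬(r ∨ p), w1   [□-rule on 4 via w0Rw1]
11. p, w1   [∨-rule on 9 (branches; this branch)]
Accessibility: w0Rw1
Complete open branch: countermodel on a K-frame, so not valid in K.
T-tableau for the negation ¬((□□¬(r ∨ p) → □¬(r ∨ p)) ∨ (¬q ∧ (p → r))):
1. ¬((□□¬(r ∨ p) → □¬(r ∨ p)) ∨ (¬q ∧ (p → r))), w0
2. ¬(□□¬(r ∨ p) → □¬(r ∨ p)), w0   [¬∨-rule on 1]
3. ¬(¬q ∧ (p → r)), w0   [¬∨-rule on 1]
4. □□¬(r ∨ p), w0   [¬→-rule on 2]
5. ¬□¬(r ∨ p), w0   [¬→-rule on 2]
6. □¬(r ∨ p), w0   [□-rule on 4 via w0Rw0]
7. ¬(r ∨ p), w0   [□-rule on 6 via w0Rw0]
8. ¬r, w0   [¬∨-rule on 7]
9. ¬p, w0   [¬∨-rule on 7]
10. q, w0   [¬∧-rule on 3 (branches; this branch)]
11. r ∨ p, w1   [¬□-rule on 5: fresh world w1, w0Rw1]
12. □¬(r ∨ p), w1   [□-rule on 4 via w0Rw1]
13. ¬(r ∨ p), w1   [□-rule on 6 via w0Rw1]
14. ¬r, w1   [¬∨-rule on 13]
15. ¬p, w1   [¬∨-rule on 13]
16. p, w1   [∨-rule on 11 (branches; this branch)]
Accessibility: w0Rw0, w0Rw1, w1Rw1
Branch closes: p and ¬p both at w1.
Every branch closes (one shown): valid in T, hence also in S4, S5 (every theorem of T is a theorem of S4 and S5).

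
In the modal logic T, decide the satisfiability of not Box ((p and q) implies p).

Unsatisfiable (every branch closes)

1. not Box ((p and q) implies p), 0
2. not ((p and q) implies p), 1
3. p and q, 1
4. not p, 1
5. p, 1
6. q, 1
Accessibility: 0R0, 0R1, 1R1
Branch closes: p and not p both at 1.
Every branch closes; the branch above is one of them.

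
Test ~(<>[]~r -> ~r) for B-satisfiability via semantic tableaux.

Unsatisfiable (every branch closes)

1. ~(<>[]~r -> ~r), 0
2. <>[]~r, 0   [~->-rule on 1]
3. r, 0   [~->-rule on 1]
4. []~r, 1   [<>-rule on 2: fresh world 1, 0R1]
5. ~r, 0   [[]-rule on 4 via 1R0]
Accessibility: 0R0, 0R1, 1R0, 1R1
Branch closes: r and ~r both at 0.
Every branch closes; the branch above is one of them.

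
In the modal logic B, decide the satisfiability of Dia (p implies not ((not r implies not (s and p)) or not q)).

Yes, satisfiable

1. Dia (p implies not ((not r implies not (s and p)) or not q)), w0
2. p implies not ((not r implies not (s and p)) or not q), w1
3. not ((not r implies not (s and p)) or not q), w1
4. not (not r implies not (s and p)), w1
5. q, w1
6. not r, w1
7. s and p, w1
8. s, w1
9. p, w1
Accessibility: w0Rw0, w0Rw1, w1Rw0, w1Rw1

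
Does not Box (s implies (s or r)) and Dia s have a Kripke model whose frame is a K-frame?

1. not Box (s implies (s or r)) and Dia s, w0
2. not Box (s implies (s or r)), w0
3. Dia s, w0
4. not (s implies (s or r)), w1
5. s, w1
6. not (s or r), w1
7. not s, w1
8. not r, w1
Accessibility: w0Rw1
Branch closes: s and not s both at w1.
(One branch shown.) All branches close.

Unsatisfiable (every branch closes)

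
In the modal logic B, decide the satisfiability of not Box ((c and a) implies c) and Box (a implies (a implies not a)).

Unsatisfiable (every branch closes)

1. not Box ((c and a) implies c) and Box (a implies (a implies not a)), w0
2. not Box ((c and a) implies c), w0
3. Box (a implies (a implies not a)), w0
4. a implies (a implies not a), w0
5. a implies not a, w0
6. not a, w0
7. not ((c and a) implies c), w1
8. c and a, w1
9. not c, w1
10. c, w1
11. a, w1
Accessibility: w0Rw0, w0Rw1, w1Rw0, w1Rw1
Branch closes: c and not c both at w1.
All branches of the tableau close; one closing branch shown above.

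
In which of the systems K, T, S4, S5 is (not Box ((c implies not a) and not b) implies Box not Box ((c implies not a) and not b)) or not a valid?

S4-tableau for the negation not ((not Box ((c implies not a) and not b) implies Box not Box ((c implies not a) and not b)) or not a):
1. not ((not Box ((c implies not a) and not b) implies Box not Box ((c implies not a) and not b)) or not a), u
2. not (not Box ((c implies not a) and not b) implies Box not Box ((c implies not a) and not b)), u   [neg-or-rule on 1]
3. a, u   [neg-or-rule on 1]
4. not Box ((c implies not a) and not b), u   [neg-implies-rule on 2]
5. not Box not Box ((c implies not a) and not b), u   [neg-implies-rule on 2]
6. not ((c implies not a) and not b), v   [neg-Box-rule on 4: fresh world v, uRv]
7. b, v   [neg-and-rule on 6 (branches; this branch)]
8. Box ((c implies not a) and not b), w   [neg-Box-rule on 5: fresh world w, uRw]
9. (c implies not a) and not b, w   [Box-rule on 8 via wRw]
10. c implies not a, w   [and-rule on 9]
11. not b, w   [and-rule on 9]
12. not a, w   [implies-rule on 10 (branches; this branch)]
Accessibility: uRu, uRv, uRw, vRv, wRw
Complete open branch: countermodel on an S4-frame, so not valid in S4, nor in K, T (the same frame is also a K-frame and a T-frame).
S5-tableau for the negation not ((not Box ((c implies not a) and not b) implies Box not Box ((c implies not a) and not b)) or not a):
1. not ((not Box ((c implies not a) and not b) implies Box not Box ((c implies not a) and not b)) or not a), u
2. not (not Box ((c implies not a) and not b) implies Box not Box ((c implies not a) and not b)), u   [neg-or-rule on 1]
3. a, u   [neg-or-rule on 1]
4. not Box ((c implies not a) and not b), u   [neg-implies-rule on 2]
5. not Box not Box ((c implies not a) and not b), u   [neg-implies-rule on 2]
6. not ((c implies not a) and not b), v   [neg-Box-rule on 4: fresh world v, uRv]
7. not (c implies not a), v   [neg-and-rule on 6 (branches; this branch)]
8. c, v   [neg-implies-rule on 7]
9. a, v   [neg-implies-rule on 7]
10. Box ((c implies not a) and not b), w   [neg-Box-rule on 5: fresh world w, uRw]
11. (c implies not a) and not b, u   [Box-rule on 10 via wRu]
12. c implies not a, u   [and-rule on 11]
13. not b, u   [and-rule on 11]
14. (c implies not a) and not b, v   [Box-rule on 10 via wRv]
15. c implies not a, v   [and-rule on 14]
16. not b, v   [and-rule on 14]
17. (c implies not a) and not b, w   [Box-rule on 10 via wRw]
18. c implies not a, w   [and-rule on 17]
19. not b, w   [and-rule on 17]
20. not c, u   [implies-rule on 12 (branches; this branch)]
21. not a, v   [implies-rule on 15 (branches; this branch)]
Accessibility: uRu, uRv, uRw, vRu, vRv, vRw, wRu, wRv, wRw
Branch closes: a and not a both at v.
Every branch closes (one shown): valid in S5.

S5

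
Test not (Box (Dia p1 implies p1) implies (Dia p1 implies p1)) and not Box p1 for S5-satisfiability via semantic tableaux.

No, unsatisfiable

1. not (Box (Dia p1 implies p1) implies (Dia p1 implies p1)) and not Box p1, u
2. not (Box (Dia p1 implies p1) implies (Dia p1 implies p1)), u
3. not Box p1, u
4. Box (Dia p1 implies p1), u
5. not (Dia p1 implies p1), u
6. Dia p1, u
7. not p1, u
8. Dia p1 implies p1, u
9. not Dia p1, u
10. not p1, v
11. Dia p1 implies p1, v
12. not Dia p1, v
13. p1, w
14. Dia p1 implies p1, w
15. not p1, w
Accessibility: uRu, uRv, uRw, vRu, vRv, vRw, wRu, wRv, wRw
Branch closes: p1 and not p1 both at w.
(One branch shown.) All branches close.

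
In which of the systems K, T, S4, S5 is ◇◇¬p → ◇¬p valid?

S4-tableau for the negation ¬(◇◇¬p → ◇¬p):
1. ¬(◇◇¬p → ◇¬p), w0
2. ◇◇¬p, w0   [¬→-rule on 1]
3. ¬◇¬p, w0   [¬→-rule on 1]
4. p, w0   [¬◇-rule on 3 via w0Rw0]
5. ◇¬p, w1   [◇-rule on 2: fresh world w1, w0Rw1]
6. p, w1   [¬◇-rule on 3 via w0Rw1]
7. ¬p, w2   [◇-rule on 5: fresh world w2, w1Rw2]
8. p, w2   [¬◇-rule on 3 via w0Rw2]
Accessibility: w0Rw0, w0Rw1, w0Rw2, w1Rw1, w1Rw2, w2Rw2
Branch closes: p and ¬p both at w2.
Every branch closes (one shown): valid in S4, hence also in S5 (every theorem of S4 is a theorem of S5).
T-tableau for the negation ¬(◇◇¬p → ◇¬p):
1. ¬(◇◇¬p → ◇¬p), w0
2. ◇◇¬p, w0   [¬→-rule on 1]
3. ¬◇¬p, w0   [¬→-rule on 1]
4. p, w0   [¬◇-rule on 3 via w0Rw0]
5. ◇¬p, w1   [◇-rule on 2: fresh world w1, w0Rw1]
6. p, w1   [¬◇-rule on 3 via w0Rw1]
7. ¬p, w2   [◇-rule on 5: fresh world w2, w1Rw2]
Accessibility: w0Rw0, w0Rw1, w1Rw1, w1Rw2, w2Rw2
Complete open branch: countermodel on a T-frame, so not valid in T, nor in K (the same frame is also a K-frame).

S4, S5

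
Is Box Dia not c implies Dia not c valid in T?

Tableau for the negation not (Box Dia not c implies Dia not c):
1. not (Box Dia not c implies Dia not c), w0
2. Box Dia not c, w0
3. not Dia not c, w0
4. Dia not c, w0
5. c, w0
6. not c, w1
7. Dia not c, w1
8. c, w1
Accessibility: w0Rw0, w0Rw1, w1Rw1
Branch closes: c and not c both at w1.
Every branch of the negation's tableau closes; the branch above is one of them.

Valid in T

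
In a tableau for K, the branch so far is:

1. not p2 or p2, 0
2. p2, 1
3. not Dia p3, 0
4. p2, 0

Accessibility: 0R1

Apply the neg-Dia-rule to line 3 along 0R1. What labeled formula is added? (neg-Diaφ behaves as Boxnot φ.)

not p3, 1

neg-Diaφ behaves as Boxnot φ: propagate the negated body to each accessible world.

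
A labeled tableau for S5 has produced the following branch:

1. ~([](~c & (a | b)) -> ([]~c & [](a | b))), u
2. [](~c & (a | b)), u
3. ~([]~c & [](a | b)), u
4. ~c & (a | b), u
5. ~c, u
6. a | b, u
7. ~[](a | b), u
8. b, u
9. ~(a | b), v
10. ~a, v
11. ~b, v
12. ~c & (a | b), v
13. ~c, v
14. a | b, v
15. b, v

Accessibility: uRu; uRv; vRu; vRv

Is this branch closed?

Both b and ~b appear at v.

Closed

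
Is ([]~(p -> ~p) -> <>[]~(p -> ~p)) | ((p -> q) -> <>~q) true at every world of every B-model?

Yes, valid

Tableau for the negation ~(([]~(p -> ~p) -> <>[]~(p -> ~p)) | ((p -> q) -> <>~q)):
1. ~(([]~(p -> ~p) -> <>[]~(p -> ~p)) | ((p -> q) -> <>~q)), u
2. ~([]~(p -> ~p) -> <>[]~(p -> ~p)), u
3. ~((p -> q) -> <>~q), u
4. []~(p -> ~p), u
5. ~<>[]~(p -> ~p), u
6. p -> q, u
7. ~<>~q, u
8. ~(p -> ~p), u
9. p, u
10. ~[]~(p -> ~p), u
11. q, u
12. p -> ~p, v
13. ~(p -> ~p), v
14. p, v
15. ~[]~(p -> ~p), v
16. q, v
17. ~p, v
Accessibility: uRu, uRv, vRu, vRv
Branch closes: p and ~p both at v.
Every branch of the negation's tableau closes; the branch above is one of them.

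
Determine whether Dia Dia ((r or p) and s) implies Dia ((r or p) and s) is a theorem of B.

No, not valid

Tableau for the negation not (Dia Dia ((r or p) and s) implies Dia ((r or p) and s)):
1. not (Dia Dia ((r or p) and s) implies Dia ((r or p) and s)), u
2. Dia Dia ((r or p) and s), u
3. not Dia ((r or p) and s), u
4. not ((r or p) and s), u
5. not s, u
6. Dia ((r or p) and s), v
7. not ((r or p) and s), v
8. not s, v
9. (r or p) and s, w
10. r or p, w
11. s, w
12. p, w
Accessibility: uRu, uRv, vRu, vRv, vRw, wRv, wRw
The negation has an open branch (countermodel exists).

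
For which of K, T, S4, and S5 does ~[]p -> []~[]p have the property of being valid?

S4-tableau for the negation ~(~[]p -> []~[]p):
1. ~(~[]p -> []~[]p), u
2. ~[]p, u
3. ~[]~[]p, u
4. ~p, v
5. []p, w
6. p, w
Accessibility: uRu, uRv, uRw, vRv, wRw
Complete open branch: countermodel on an S4-frame, so not valid in S4, nor in K, T (the same frame is also a K-frame and a T-frame).
S5-tableau for the negation ~(~[]p -> []~[]p):
1. ~(~[]p -> []~[]p), u
2. ~[]p, u
3. ~[]~[]p, u
4. ~p, v
5. []p, w
6. p, u
7. p, v
Accessibility: uRu, uRv, uRw, vRu, vRv, vRw, wRu, wRv, wRw
Branch closes: p and ~p both at v.
Every branch closes (one shown): valid in S5.

S5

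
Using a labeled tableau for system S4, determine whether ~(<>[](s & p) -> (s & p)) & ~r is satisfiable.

Yes, satisfiable

1. ~(<>[](s & p) -> (s & p)) & ~r, 0
2. ~(<>[](s & p) -> (s & p)), 0
3. ~r, 0
4. <>[](s & p), 0
5. ~(s & p), 0
6. ~p, 0
7. [](s & p), 1
8. s & p, 1
9. s, 1
10. p, 1
Accessibility: 0R0, 0R1, 1R1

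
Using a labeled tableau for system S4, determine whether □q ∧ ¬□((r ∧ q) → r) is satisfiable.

1. □q ∧ ¬□((r ∧ q) → r), w0
2. □q, w0   [∧-rule on 1]
3. ¬□((r ∧ q) → r), w0   [∧-rule on 1]
4. q, w0   [□-rule on 2 via w0Rw0]
5. ¬((r ∧ q) → r), w1   [¬□-rule on 3: fresh world w1, w0Rw1]
6. r ∧ q, w1   [¬→-rule on 5]
7. ¬r, w1   [¬→-rule on 5]
8. r, w1   [∧-rule on 6]
9. q, w1   [∧-rule on 6]
Accessibility: w0Rw0, w0Rw1, w1Rw1
Branch closes: r and ¬r both at w1.
Every branch closes; the branch above is one of them.

Unsatisfiable (every branch closes)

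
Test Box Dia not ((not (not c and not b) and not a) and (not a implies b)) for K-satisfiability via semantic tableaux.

Satisfiable (open branch found)

1. Box Dia not ((not (not c and not b) and not a) and (not a implies b)), 0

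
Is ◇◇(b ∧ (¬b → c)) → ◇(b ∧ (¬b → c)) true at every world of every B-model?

Tableau for the negation ¬(◇◇(b ∧ (¬b → c)) → ◇(b ∧ (¬b → c))):
1. ¬(◇◇(b ∧ (¬b → c)) → ◇(b ∧ (¬b → c))), 0
2. ◇◇(b ∧ (¬b → c)), 0
3. ¬◇(b ∧ (¬b → c)), 0
4. ¬(b ∧ (¬b → c)), 0
5. ¬(¬b → c), 0
6. ¬b, 0
7. ¬c, 0
8. ◇(b ∧ (¬b → c)), 1
9. ¬(b ∧ (¬b → c)), 1
10. ¬(¬b → c), 1
11. ¬b, 1
12. ¬c, 1
13. b ∧ (¬b → c), 2
14. b, 2
15. ¬b → c, 2
16. c, 2
Accessibility: 0R0, 0R1, 1R0, 1R1, 1R2, 2R1, 2R2
The negation has an open branch (countermodel exists).

Not valid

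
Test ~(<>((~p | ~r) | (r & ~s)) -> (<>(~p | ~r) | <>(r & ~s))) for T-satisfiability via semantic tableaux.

Unsatisfiable

1. ~(<>((~p | ~r) | (r & ~s)) -> (<>(~p | ~r) | <>(r & ~s))), 0
2. <>((~p | ~r) | (r & ~s)), 0
3. ~(<>(~p | ~r) | <>(r & ~s)), 0
4. ~<>(~p | ~r), 0
5. ~<>(r & ~s), 0
6. ~(~p | ~r), 0
7. p, 0
8. r, 0
9. ~(r & ~s), 0
10. s, 0
11. (~p | ~r) | (r & ~s), 1
12. ~(~p | ~r), 1
13. p, 1
14. r, 1
15. ~(r & ~s), 1
16. r & ~s, 1
17. ~s, 1
18. s, 1
Accessibility: 0R0, 0R1, 1R1
Branch closes: s and ~s both at 1.
Every branch closes; the branch above is one of them.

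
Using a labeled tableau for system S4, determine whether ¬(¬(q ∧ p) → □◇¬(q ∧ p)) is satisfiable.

Yes, satisfiable

1. ¬(¬(q ∧ p) → □◇¬(q ∧ p)), 0
2. ¬(q ∧ p), 0   [¬→-rule on 1]
3. ¬□◇¬(q ∧ p), 0   [¬→-rule on 1]
4. ¬p, 0   [¬∧-rule on 2 (branches; this branch)]
5. ¬◇¬(q ∧ p), 1   [¬□-rule on 3: fresh world 1, 0R1]
6. q ∧ p, 1   [¬◇-rule on 5 via 1R1]
7. q, 1   [∧-rule on 6]
8. p, 1   [∧-rule on 6]
Accessibility: 0R0, 0R1, 1R1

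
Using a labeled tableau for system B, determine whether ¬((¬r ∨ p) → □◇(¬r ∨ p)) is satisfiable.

Unsatisfiable

1. ¬((¬r ∨ p) → □◇(¬r ∨ p)), 0
2. ¬r ∨ p, 0
3. ¬□◇(¬r ∨ p), 0
4. p, 0
5. ¬◇(¬r ∨ p), 1
6. ¬(¬r ∨ p), 0
7. r, 0
8. ¬p, 0
Accessibility: 0R0, 0R1, 1R0, 1R1
Branch closes: p and ¬p both at 0.
Every branch closes; the branch above is one of them.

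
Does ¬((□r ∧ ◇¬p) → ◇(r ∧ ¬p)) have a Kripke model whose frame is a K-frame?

No, unsatisfiable

1. ¬((□r ∧ ◇¬p) → ◇(r ∧ ¬p)), 0
2. □r ∧ ◇¬p, 0   [¬→-rule on 1]
3. ¬◇(r ∧ ¬p), 0   [¬→-rule on 1]
4. □r, 0   [∧-rule on 2]
5. ◇¬p, 0   [∧-rule on 2]
6. ¬p, 1   [◇-rule on 5: fresh world 1, 0R1]
7. ¬(r ∧ ¬p), 1   [¬◇-rule on 3 via 0R1]
8. r, 1   [□-rule on 4 via 0R1]
9. p, 1   [¬∧-rule on 7 (branches; this branch)]
Accessibility: 0R1
Branch closes: p and ¬p both at 1.
All branches of the tableau close; one closing branch shown above.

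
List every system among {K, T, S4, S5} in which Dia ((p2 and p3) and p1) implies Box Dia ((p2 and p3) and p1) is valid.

S5

S4-tableau for the negation not (Dia ((p2 and p3) and p1) implies Box Dia ((p2 and p3) and p1)):
1. not (Dia ((p2 and p3) and p1) implies Box Dia ((p2 and p3) and p1)), u
2. Dia ((p2 and p3) and p1), u   [neg-implies-rule on 1]
3. not Box Dia ((p2 and p3) and p1), u   [neg-implies-rule on 1]
4. (p2 and p3) and p1, v   [Dia-rule on 2: fresh world v, uRv]
5. p2 and p3, v   [and-rule on 4]
6. p1, v   [and-rule on 4]
7. p2, v   [and-rule on 5]
8. p3, v   [and-rule on 5]
9. not Dia ((p2 and p3) and p1), w   [neg-Box-rule on 3: fresh world w, uRw]
10. not ((p2 and p3) and p1), w   [neg-Dia-rule on 9 via wRw]
11. not p1, w   [neg-and-rule on 10 (branches; this branch)]
Accessibility: uRu, uRv, uRw, vRv, wRw
Complete open branch: countermodel on an S4-frame, so not valid in S4, nor in K, T (the same frame is also a K-frame and a T-frame).
S5-tableau for the negation not (Dia ((p2 and p3) and p1) implies Box Dia ((p2 and p3) and p1)):
1. not (Dia ((p2 and p3) and p1) implies Box Dia ((p2 and p3) and p1)), u
2. Dia ((p2 and p3) and p1), u   [neg-implies-rule on 1]
3. not Box Dia ((p2 and p3) and p1), u   [neg-implies-rule on 1]
4. (p2 and p3) and p1, v   [Dia-rule on 2: fresh world v, uRv]
5. p2 and p3, v   [and-rule on 4]
6. p1, v   [and-rule on 4]
7. p2, v   [and-rule on 5]
8. p3, v   [and-rule on 5]
9. not Dia ((p2 and p3) and p1), w   [neg-Box-rule on 3: fresh world w, uRw]
10. not ((p2 and p3) and p1), u   [neg-Dia-rule on 9 via wRu]
11. not ((p2 and p3) and p1), v   [neg-Dia-rule on 9 via wRv]
12. not ((p2 and p3) and p1), w   [neg-Dia-rule on 9 via wRw]
13. not (p2 and p3), u   [neg-and-rule on 10 (branches; this branch)]
14. not (p2 and p3), v   [neg-and-rule on 11 (branches; this branch)]
15. not p1, w   [neg-and-rule on 12 (branches; this branch)]
16. not p3, u   [neg-and-rule on 13 (branches; this branch)]
17. not p3, v   [neg-and-rule on 14 (branches; this branch)]
Accessibility: uRu, uRv, uRw, vRu, vRv, vRw, wRu, wRv, wRw
Branch closes: p3 and not p3 both at v.
Every branch closes (one shown): valid in S5.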